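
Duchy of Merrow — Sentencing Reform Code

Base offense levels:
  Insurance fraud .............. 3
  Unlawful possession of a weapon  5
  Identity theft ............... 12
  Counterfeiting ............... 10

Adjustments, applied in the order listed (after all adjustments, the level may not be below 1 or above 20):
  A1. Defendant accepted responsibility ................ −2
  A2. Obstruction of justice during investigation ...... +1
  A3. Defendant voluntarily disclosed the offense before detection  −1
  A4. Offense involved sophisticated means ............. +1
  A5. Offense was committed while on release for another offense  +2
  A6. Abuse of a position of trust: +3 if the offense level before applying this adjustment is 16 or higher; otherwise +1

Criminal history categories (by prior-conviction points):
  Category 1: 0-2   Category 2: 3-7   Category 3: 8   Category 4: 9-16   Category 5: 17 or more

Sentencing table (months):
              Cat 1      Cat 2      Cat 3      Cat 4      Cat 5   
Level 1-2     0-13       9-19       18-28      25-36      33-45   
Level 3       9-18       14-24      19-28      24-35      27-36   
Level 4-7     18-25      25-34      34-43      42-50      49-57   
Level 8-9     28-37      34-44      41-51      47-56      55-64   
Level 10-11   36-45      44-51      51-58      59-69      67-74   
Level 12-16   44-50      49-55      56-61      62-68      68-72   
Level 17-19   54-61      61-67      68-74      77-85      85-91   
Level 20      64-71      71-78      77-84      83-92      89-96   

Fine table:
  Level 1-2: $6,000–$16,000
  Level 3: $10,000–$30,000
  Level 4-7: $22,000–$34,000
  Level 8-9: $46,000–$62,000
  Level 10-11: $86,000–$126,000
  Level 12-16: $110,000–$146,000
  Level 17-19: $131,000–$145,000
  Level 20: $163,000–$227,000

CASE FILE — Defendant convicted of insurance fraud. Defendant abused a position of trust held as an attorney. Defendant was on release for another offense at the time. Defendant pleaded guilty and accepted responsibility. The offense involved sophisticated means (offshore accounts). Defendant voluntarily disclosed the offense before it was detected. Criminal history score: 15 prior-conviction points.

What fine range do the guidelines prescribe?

$22,000–$34,000

Base offense level for insurance fraud: 3.
A1 applies: 3 − 2 = 1.
A2 does not apply.
A3 applies: 1 − 1 = 0.
A4 applies: 0 + 1 = 1.
A5 applies: 1 + 2 = 3.
A6 applies (level before this adjustment is 3 < 16, so +1): 3 + 1 = 4.
Final offense level: 4.
Level 4 falls in the 4-7 band.
Fine table: Level 4-7 → $22,000–$34,000.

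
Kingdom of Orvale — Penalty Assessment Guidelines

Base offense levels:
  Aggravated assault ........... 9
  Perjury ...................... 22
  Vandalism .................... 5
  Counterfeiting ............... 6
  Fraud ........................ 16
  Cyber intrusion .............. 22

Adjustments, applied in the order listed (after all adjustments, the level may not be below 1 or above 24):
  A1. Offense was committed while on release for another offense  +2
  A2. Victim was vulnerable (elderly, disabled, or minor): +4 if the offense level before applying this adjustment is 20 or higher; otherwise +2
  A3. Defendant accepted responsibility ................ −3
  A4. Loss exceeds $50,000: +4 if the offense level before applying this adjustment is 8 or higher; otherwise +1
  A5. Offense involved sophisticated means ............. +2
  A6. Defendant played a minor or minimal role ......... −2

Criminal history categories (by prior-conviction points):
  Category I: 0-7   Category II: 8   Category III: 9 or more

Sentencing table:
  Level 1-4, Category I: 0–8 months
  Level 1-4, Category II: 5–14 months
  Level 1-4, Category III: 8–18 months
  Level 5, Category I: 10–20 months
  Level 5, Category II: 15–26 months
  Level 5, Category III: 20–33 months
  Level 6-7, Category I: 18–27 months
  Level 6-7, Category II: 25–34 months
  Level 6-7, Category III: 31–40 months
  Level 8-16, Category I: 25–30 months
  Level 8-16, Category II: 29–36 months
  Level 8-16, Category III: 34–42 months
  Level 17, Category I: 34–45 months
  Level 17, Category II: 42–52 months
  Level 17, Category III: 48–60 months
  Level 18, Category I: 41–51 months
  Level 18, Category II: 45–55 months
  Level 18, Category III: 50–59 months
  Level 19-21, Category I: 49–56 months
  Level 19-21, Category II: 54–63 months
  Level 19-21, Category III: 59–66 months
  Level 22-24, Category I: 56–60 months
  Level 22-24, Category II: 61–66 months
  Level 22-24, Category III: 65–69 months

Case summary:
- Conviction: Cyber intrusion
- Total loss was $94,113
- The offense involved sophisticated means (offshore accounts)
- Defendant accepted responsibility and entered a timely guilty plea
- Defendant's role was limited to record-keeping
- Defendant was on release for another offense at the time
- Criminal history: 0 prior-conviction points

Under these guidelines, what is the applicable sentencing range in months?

56-60 months

Base offense level for cyber intrusion: 22.
A1 applies: 22 + 2 = 24.
A3 applies: 24 − 3 = 21.
A4 applies (level before this adjustment is 21 ≥ 8, so +4): 21 + 4 = 25.
A5 applies: 25 + 2 = 27.
A6 applies: 27 − 2 = 25.
Level 25 exceeds the maximum of 24; capped at 24.
Final offense level: 24.
Criminal history: 0 prior points → Category I (0-7).
Level 24 falls in the 22-24 band.
Grid: Level 22-24 × Category I = 56-60 months.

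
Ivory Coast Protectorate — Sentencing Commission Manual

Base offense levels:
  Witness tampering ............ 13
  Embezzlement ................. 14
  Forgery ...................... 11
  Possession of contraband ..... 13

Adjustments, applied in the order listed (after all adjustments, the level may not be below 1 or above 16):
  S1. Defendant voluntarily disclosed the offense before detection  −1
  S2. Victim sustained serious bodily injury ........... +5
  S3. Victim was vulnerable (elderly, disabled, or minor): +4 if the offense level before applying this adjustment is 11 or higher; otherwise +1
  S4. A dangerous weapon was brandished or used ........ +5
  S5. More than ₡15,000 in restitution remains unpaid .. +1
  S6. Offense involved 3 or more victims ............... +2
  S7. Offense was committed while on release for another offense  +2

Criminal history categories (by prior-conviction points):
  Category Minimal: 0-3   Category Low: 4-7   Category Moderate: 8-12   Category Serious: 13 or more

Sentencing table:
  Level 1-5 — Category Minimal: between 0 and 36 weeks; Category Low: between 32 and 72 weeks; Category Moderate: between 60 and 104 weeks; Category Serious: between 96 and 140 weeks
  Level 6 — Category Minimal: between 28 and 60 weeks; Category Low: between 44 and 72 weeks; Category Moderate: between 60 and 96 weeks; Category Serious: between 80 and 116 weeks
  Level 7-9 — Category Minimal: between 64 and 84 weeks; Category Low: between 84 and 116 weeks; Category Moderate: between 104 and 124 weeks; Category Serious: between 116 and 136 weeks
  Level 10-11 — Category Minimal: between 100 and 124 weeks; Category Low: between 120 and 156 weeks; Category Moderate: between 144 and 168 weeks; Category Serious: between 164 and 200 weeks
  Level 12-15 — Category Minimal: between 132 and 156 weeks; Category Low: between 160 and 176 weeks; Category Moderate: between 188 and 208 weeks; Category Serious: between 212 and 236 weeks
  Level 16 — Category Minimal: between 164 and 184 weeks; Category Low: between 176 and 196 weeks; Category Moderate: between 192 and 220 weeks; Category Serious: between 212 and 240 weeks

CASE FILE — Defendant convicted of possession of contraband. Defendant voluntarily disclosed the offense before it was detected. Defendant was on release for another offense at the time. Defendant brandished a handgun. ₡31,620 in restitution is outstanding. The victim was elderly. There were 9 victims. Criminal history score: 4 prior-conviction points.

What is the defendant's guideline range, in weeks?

Base offense level for possession of contraband: 13.
S1 applies: 13 − 1 = 12.
S2 does not apply.
S3 applies (level before this adjustment is 12 ≥ 11, so +4): 12 + 4 = 16.
S4 applies: 16 + 5 = 21.
S5 applies: 21 + 1 = 22.
S6 applies: 22 + 2 = 24.
S7 applies: 24 + 2 = 26.
Level 26 exceeds the maximum of 16; capped at 16.
Final offense level: 16.
Criminal history: 4 prior points → Category Low (4-7).
Level 16 falls in the 16 band.
Grid: Level 16 × Category Low = 176-196 weeks.

176-196 weeks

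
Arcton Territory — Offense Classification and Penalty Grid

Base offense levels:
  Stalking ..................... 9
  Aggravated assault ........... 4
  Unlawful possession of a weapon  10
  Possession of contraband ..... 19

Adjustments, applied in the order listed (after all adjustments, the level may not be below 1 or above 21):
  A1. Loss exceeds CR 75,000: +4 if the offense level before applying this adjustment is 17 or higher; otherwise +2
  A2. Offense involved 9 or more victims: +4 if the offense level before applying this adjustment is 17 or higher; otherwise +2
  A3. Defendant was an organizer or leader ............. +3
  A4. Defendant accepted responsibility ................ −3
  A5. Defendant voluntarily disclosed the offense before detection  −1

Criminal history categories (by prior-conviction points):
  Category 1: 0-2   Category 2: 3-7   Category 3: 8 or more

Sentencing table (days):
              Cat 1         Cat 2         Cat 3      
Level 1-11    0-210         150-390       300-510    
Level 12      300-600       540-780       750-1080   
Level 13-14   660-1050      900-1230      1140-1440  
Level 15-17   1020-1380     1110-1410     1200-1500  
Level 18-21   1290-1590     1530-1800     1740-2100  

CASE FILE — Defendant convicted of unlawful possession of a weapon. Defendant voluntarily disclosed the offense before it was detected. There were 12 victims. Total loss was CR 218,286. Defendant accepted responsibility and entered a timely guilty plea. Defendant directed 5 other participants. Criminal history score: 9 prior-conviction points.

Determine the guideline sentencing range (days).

1140-1440 days

Base offense level for unlawful possession of a weapon: 10.
A1 applies (level before this adjustment is 10 < 17, so +2): 10 + 2 = 12.
A2 applies (level before this adjustment is 12 < 17, so +2): 12 + 2 = 14.
A3 applies: 14 + 3 = 17.
A4 applies: 17 − 3 = 14.
A5 applies: 14 − 1 = 13.
Final offense level: 13.
Criminal history: 9 prior points → Category 3 (8+).
Level 13 falls in the 13-14 band.
Grid: Level 13-14 × Category 3 = 1140-1440 days.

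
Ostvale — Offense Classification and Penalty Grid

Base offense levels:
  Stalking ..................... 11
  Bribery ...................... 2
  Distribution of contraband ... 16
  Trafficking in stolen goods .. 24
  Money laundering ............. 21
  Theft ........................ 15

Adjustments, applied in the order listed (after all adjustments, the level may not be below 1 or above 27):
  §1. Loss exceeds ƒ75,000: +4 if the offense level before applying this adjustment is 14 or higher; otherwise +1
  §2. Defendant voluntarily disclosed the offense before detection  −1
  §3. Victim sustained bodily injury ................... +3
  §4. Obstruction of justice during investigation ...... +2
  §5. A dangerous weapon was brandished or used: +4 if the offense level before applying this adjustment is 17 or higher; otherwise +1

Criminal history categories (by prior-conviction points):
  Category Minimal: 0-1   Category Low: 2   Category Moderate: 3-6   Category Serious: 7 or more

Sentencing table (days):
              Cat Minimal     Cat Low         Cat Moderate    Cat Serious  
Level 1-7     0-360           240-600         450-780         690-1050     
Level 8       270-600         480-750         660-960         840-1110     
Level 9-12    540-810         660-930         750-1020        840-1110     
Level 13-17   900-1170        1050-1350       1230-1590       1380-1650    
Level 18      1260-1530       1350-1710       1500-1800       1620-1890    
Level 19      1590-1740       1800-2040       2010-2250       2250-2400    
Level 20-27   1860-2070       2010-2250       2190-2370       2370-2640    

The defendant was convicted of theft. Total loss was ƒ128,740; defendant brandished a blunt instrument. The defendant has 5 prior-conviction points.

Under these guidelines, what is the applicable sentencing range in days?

2190-2370 days

Base offense level for theft: 15.
§1 applies (level before this adjustment is 15 ≥ 14, so +4): 15 + 4 = 19.
§5 applies (level before this adjustment is 19 ≥ 17, so +4): 19 + 4 = 23.
Final offense level: 23.
Criminal history: 5 prior points → Category Moderate (3-6).
Level 23 falls in the 20-27 band.
Grid: Level 20-27 × Category Moderate = 2190-2370 days.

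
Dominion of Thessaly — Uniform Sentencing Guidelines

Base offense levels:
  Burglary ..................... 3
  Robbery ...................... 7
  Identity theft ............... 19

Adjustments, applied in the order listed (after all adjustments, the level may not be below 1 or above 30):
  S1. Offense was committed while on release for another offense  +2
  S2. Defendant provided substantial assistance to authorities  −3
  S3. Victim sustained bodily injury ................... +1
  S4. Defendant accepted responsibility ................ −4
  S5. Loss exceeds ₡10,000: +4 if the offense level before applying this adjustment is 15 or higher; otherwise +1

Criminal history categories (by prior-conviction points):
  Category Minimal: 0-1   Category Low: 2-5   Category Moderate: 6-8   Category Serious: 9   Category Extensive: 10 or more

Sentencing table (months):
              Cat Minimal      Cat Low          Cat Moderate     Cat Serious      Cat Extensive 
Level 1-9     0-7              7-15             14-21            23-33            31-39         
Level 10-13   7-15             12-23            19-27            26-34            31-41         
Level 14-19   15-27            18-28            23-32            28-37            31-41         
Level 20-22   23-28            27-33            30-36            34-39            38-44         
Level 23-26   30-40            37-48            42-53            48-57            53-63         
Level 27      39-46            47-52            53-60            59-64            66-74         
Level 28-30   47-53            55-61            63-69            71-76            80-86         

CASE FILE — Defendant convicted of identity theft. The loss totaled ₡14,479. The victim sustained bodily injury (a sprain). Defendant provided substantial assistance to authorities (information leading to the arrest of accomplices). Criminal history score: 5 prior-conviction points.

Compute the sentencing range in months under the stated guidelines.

27-33 months

Base offense level for identity theft: 19.
S2 applies: 19 − 3 = 16.
S3 applies: 16 + 1 = 17.
S4 does not apply.
S5 applies (level before this adjustment is 17 ≥ 15, so +4): 17 + 4 = 21.
Final offense level: 21.
Criminal history: 5 prior points → Category Low (2-5).
Level 21 falls in the 20-22 band.
Grid: Level 20-22 × Category Low = 27-33 months.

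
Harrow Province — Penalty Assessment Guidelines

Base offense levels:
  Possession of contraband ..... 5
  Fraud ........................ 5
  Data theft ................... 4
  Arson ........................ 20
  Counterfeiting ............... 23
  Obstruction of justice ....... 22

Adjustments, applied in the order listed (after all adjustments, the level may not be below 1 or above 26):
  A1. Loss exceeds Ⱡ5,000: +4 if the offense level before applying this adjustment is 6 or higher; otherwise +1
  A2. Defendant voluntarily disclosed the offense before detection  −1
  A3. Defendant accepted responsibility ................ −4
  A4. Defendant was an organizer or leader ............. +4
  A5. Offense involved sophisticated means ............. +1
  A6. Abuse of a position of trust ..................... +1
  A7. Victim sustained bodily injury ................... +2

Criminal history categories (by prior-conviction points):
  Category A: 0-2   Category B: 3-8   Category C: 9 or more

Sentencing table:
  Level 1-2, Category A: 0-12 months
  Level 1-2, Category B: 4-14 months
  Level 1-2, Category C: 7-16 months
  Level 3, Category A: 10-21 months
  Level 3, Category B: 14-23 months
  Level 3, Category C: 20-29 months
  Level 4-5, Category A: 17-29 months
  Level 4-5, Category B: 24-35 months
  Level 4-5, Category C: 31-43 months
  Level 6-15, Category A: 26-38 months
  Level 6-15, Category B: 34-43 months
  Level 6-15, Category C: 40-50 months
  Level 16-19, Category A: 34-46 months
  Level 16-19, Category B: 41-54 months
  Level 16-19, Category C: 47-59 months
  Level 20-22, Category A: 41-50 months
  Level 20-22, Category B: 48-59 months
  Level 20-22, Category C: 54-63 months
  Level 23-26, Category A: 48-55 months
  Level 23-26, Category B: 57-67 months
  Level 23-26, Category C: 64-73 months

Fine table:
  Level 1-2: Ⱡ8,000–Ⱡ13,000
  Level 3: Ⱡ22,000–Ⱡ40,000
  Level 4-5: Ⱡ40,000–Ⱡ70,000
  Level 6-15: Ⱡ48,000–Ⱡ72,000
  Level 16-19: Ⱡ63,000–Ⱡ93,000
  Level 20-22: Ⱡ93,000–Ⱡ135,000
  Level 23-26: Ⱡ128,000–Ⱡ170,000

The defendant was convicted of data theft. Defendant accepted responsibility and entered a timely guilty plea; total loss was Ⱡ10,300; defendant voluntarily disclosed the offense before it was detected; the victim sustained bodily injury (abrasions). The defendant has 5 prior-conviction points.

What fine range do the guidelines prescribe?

Ⱡ8,000–Ⱡ13,000

Base offense level for data theft: 4.
A1 applies (level before this adjustment is 4 < 6, so +1): 4 + 1 = 5.
A2 applies: 5 − 1 = 4.
A3 applies: 4 − 4 = 0.
A6 does not apply.
A7 applies: 0 + 2 = 2.
Final offense level: 2.
Level 2 falls in the 1-2 band.
Fine table: Level 1-2 → Ⱡ8,000–Ⱡ13,000.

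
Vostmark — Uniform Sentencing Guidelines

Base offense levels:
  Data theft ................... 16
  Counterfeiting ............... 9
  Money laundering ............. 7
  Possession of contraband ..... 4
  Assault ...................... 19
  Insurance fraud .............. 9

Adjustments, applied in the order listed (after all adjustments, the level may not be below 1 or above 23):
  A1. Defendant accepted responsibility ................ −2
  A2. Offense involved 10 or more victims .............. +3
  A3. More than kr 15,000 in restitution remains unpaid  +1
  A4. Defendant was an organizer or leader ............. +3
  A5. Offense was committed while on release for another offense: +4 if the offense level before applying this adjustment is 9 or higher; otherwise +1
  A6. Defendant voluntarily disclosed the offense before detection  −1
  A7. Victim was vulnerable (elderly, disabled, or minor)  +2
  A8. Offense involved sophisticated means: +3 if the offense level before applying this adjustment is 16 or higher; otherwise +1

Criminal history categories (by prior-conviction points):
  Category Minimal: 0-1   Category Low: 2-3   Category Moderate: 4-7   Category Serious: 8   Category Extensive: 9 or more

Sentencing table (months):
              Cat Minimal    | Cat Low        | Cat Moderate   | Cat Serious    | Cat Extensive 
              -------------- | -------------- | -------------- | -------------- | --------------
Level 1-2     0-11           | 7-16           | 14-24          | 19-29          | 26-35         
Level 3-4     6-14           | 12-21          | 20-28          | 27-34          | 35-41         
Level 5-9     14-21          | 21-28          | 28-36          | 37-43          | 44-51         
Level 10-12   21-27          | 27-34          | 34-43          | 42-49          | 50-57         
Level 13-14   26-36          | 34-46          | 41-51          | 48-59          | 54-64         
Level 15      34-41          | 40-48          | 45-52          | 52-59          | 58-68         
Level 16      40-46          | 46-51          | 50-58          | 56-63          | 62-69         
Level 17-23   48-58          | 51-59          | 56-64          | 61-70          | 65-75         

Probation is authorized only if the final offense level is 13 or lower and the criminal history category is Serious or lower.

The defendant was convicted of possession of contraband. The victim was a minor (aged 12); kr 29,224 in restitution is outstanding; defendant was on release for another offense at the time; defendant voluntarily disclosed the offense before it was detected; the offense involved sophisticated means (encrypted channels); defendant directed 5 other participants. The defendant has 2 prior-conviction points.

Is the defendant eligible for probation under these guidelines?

Yes

Base offense level for possession of contraband: 4.
A1 does not apply.
A2 does not apply.
A3 applies: 4 + 1 = 5.
A4 applies: 5 + 3 = 8.
A5 applies (level before this adjustment is 8 < 9, so +1): 8 + 1 = 9.
A6 applies: 9 − 1 = 8.
A7 applies: 8 + 2 = 10.
A8 applies (level before this adjustment is 10 < 16, so +1): 10 + 1 = 11.
Final offense level: 11.
Criminal history: 2 prior points → Category Low (2-3).
Level 11 falls in the 10-12 band.
Grid: Level 10-12 × Category Low = 27-34 months.
Probation check: level 11 ≤ 13 and category Low ≤ Serious → eligible.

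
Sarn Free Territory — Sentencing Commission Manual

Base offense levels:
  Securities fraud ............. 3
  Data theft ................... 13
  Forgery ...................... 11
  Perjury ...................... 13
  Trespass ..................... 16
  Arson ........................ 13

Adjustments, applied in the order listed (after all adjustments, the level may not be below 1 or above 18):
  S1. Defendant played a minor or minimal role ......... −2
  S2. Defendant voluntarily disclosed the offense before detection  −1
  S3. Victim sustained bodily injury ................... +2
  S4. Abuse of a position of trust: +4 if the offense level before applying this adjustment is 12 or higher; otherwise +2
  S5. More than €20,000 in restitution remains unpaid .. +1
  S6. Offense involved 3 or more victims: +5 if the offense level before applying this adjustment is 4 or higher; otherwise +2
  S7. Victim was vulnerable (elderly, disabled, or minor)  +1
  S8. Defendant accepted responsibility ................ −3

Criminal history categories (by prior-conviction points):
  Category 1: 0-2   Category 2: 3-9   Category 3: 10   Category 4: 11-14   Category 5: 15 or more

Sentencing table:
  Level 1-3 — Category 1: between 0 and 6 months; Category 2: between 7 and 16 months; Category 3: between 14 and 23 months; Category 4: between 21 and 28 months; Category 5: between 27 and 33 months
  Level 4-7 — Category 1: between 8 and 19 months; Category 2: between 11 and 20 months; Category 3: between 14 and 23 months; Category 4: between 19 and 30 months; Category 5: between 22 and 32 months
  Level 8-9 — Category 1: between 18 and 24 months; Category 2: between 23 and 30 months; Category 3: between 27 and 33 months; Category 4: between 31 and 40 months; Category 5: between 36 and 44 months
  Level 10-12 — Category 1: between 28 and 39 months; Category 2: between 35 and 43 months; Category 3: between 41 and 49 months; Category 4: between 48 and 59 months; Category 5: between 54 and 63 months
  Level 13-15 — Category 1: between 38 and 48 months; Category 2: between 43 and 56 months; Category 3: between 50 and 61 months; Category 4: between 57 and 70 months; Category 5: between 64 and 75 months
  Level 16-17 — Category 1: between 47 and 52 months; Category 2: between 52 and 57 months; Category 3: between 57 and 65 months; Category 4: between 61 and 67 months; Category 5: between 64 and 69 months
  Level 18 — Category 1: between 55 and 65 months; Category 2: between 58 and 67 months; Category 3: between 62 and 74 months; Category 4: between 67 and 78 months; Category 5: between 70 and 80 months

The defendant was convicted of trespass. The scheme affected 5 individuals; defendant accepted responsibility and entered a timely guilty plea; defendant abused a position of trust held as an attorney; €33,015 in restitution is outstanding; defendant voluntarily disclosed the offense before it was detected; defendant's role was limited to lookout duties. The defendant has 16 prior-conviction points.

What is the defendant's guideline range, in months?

70-80 months

Base offense level for trespass: 16.
S1 applies: 16 − 2 = 14.
S2 applies: 14 − 1 = 13.
S3 does not apply.
S4 applies (level before this adjustment is 13 ≥ 12, so +4): 13 + 4 = 17.
S5 applies: 17 + 1 = 18.
S6 applies (level before this adjustment is 18 ≥ 4, so +5): 18 + 5 = 23.
S8 applies: 23 − 3 = 20.
Level 20 exceeds the maximum of 18; capped at 18.
Final offense level: 18.
Criminal history: 16 prior points → Category 5 (15+).
Level 18 falls in the 18 band.
Grid: Level 18 × Category 5 = 70-80 months.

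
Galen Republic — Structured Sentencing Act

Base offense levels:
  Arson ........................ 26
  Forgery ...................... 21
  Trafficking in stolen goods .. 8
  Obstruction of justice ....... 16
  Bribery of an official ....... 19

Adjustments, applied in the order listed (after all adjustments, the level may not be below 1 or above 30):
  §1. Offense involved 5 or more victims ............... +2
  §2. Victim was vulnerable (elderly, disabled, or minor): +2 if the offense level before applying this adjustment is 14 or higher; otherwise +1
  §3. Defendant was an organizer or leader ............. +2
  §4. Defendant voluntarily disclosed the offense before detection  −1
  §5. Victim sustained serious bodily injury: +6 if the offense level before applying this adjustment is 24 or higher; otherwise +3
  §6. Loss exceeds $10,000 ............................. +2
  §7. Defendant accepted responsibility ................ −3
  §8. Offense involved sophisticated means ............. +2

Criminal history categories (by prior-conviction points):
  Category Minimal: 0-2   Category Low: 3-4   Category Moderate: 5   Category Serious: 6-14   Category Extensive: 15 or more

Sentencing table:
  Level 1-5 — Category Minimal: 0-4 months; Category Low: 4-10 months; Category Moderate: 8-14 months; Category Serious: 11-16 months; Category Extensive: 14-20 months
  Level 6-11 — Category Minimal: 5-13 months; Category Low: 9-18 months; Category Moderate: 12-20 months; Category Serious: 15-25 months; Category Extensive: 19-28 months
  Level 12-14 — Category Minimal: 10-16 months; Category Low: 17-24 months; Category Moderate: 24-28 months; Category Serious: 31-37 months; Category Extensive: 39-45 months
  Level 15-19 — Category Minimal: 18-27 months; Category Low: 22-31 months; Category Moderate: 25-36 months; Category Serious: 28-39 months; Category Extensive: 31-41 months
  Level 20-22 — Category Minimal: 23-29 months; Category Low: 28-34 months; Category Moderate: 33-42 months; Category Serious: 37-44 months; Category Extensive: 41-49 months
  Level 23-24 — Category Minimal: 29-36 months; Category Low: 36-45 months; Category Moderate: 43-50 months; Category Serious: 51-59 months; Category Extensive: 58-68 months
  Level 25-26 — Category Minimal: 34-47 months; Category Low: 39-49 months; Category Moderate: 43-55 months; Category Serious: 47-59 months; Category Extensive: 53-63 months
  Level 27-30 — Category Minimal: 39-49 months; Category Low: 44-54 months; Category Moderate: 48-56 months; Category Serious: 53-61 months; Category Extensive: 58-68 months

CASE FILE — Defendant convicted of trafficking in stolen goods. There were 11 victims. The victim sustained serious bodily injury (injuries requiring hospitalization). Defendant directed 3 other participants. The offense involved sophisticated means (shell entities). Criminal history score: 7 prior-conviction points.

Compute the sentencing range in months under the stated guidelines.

28-39 months

Base offense level for trafficking in stolen goods: 8.
§1 applies: 8 + 2 = 10.
§2 does not apply.
§3 applies: 10 + 2 = 12.
§5 applies (level before this adjustment is 12 < 24, so +3): 12 + 3 = 15.
§8 applies: 15 + 2 = 17.
Final offense level: 17.
Criminal history: 7 prior points → Category Serious (6-14).
Level 17 falls in the 15-19 band.
Grid: Level 15-19 × Category Serious = 28-39 months.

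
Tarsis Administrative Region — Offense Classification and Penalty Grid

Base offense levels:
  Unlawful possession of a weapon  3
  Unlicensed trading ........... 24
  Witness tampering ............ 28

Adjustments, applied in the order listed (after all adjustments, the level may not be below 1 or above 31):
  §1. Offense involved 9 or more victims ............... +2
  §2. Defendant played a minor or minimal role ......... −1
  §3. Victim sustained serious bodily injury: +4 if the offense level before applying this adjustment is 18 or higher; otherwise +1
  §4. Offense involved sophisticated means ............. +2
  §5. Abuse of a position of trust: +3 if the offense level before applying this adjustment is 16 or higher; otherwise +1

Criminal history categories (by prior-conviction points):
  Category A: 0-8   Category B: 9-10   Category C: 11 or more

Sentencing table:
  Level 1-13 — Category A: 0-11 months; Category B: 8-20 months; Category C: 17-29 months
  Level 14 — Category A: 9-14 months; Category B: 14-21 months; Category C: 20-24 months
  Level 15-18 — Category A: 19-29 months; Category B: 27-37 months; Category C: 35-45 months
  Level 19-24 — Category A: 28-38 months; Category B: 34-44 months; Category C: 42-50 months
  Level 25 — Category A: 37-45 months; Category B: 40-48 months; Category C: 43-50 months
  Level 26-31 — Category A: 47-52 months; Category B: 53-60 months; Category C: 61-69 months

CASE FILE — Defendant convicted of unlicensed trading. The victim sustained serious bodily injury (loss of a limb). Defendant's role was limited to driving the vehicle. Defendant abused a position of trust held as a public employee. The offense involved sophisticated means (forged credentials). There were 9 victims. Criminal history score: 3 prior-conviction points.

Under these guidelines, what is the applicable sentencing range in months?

Base offense level for unlicensed trading: 24.
§1 applies: 24 + 2 = 26.
§2 applies: 26 − 1 = 25.
§3 applies (level before this adjustment is 25 ≥ 18, so +4): 25 + 4 = 29.
§4 applies: 29 + 2 = 31.
§5 applies (level before this adjustment is 31 ≥ 16, so +3): 31 + 3 = 34.
Level 34 exceeds the maximum of 31; capped at 31.
Final offense level: 31.
Criminal history: 3 prior points → Category A (0-8).
Level 31 falls in the 26-31 band.
Grid: Level 26-31 × Category A = 47-52 months.

47-52 months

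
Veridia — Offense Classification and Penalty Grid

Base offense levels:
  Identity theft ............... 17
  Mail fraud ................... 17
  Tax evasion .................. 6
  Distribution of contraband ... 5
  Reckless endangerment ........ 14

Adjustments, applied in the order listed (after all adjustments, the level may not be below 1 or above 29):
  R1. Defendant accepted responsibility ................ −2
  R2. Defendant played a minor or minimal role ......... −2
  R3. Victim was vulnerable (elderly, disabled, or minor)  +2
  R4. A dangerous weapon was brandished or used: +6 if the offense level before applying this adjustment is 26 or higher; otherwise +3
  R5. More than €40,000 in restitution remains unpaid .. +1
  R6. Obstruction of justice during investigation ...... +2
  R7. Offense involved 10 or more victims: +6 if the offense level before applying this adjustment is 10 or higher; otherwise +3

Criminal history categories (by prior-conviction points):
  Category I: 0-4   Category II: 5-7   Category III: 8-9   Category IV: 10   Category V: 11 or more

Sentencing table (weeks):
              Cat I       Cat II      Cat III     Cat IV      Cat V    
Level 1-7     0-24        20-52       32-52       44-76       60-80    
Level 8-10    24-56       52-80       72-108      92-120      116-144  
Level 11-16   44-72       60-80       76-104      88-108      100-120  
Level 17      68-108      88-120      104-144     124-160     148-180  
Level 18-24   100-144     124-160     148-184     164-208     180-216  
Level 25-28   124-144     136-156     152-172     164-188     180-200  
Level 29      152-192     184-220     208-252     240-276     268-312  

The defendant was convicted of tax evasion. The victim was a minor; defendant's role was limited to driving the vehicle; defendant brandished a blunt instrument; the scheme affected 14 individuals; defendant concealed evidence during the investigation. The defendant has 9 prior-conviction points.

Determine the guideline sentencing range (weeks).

104-144 weeks

Base offense level for tax evasion: 6.
R1 does not apply.
R2 applies: 6 − 2 = 4.
R3 applies: 4 + 2 = 6.
R4 applies (level before this adjustment is 6 < 26, so +3): 6 + 3 = 9.
R5 does not apply.
R6 applies: 9 + 2 = 11.
R7 applies (level before this adjustment is 11 ≥ 10, so +6): 11 + 6 = 17.
Final offense level: 17.
Criminal history: 9 prior points → Category III (8-9).
Level 17 falls in the 17 band.
Grid: Level 17 × Category III = 104-144 weeks.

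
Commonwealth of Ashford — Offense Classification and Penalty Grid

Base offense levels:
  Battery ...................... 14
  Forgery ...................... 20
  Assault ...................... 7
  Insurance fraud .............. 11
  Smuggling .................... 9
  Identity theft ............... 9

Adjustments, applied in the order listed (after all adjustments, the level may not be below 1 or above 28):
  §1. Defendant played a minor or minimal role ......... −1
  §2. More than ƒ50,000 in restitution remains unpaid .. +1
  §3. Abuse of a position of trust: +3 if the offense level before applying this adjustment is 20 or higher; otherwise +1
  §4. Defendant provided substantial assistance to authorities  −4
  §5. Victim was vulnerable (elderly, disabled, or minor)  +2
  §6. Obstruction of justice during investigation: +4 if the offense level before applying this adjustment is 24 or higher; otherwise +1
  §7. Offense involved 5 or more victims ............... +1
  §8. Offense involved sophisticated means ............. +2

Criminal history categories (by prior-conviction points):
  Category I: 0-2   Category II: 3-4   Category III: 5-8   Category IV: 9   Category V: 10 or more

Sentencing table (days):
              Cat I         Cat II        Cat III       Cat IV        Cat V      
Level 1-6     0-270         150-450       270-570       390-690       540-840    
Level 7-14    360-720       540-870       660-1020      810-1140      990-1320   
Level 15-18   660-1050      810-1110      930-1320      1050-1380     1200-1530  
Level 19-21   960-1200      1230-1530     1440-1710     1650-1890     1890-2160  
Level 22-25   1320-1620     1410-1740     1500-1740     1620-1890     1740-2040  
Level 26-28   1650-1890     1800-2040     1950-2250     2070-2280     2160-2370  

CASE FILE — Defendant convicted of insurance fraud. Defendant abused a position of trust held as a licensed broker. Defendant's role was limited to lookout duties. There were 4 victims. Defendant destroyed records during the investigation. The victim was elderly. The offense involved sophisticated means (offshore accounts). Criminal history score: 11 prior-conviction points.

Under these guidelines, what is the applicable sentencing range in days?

1200-1530 days

Base offense level for insurance fraud: 11.
§1 applies: 11 − 1 = 10.
§3 applies (level before this adjustment is 10 < 20, so +1): 10 + 1 = 11.
§4 does not apply.
§5 applies: 11 + 2 = 13.
§6 applies (level before this adjustment is 13 < 24, so +1): 13 + 1 = 14.
§7 does not apply.
§8 applies: 14 + 2 = 16.
Final offense level: 16.
Criminal history: 11 prior points → Category V (10+).
Level 16 falls in the 15-18 band.
Grid: Level 15-18 × Category V = 1200-1530 days.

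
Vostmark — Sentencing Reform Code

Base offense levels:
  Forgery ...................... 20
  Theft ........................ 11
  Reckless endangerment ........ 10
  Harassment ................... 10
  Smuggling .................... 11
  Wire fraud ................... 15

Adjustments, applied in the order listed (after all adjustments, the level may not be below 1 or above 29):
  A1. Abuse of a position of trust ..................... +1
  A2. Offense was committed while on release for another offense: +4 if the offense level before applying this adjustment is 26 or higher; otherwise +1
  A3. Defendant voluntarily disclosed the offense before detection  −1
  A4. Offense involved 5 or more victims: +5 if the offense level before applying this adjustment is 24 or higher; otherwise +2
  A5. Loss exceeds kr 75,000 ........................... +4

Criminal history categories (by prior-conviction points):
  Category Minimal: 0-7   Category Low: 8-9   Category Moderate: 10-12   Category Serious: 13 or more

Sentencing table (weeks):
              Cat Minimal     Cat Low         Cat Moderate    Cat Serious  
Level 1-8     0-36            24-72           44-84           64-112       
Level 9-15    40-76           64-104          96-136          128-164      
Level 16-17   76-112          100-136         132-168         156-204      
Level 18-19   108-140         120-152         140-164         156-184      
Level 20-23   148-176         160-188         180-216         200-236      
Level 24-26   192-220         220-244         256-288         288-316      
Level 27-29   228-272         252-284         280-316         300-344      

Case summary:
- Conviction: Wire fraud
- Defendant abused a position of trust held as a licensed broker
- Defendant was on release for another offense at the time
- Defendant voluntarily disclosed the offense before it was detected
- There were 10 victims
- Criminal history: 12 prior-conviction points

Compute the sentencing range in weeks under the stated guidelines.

140-164 weeks

Base offense level for wire fraud: 15.
A1 applies: 15 + 1 = 16.
A2 applies (level before this adjustment is 16 < 26, so +1): 16 + 1 = 17.
A3 applies: 17 − 1 = 16.
A4 applies (level before this adjustment is 16 < 24, so +2): 16 + 2 = 18.
A5 does not apply.
Final offense level: 18.
Criminal history: 12 prior points → Category Moderate (10-12).
Level 18 falls in the 18-19 band.
Grid: Level 18-19 × Category Moderate = 140-164 weeks.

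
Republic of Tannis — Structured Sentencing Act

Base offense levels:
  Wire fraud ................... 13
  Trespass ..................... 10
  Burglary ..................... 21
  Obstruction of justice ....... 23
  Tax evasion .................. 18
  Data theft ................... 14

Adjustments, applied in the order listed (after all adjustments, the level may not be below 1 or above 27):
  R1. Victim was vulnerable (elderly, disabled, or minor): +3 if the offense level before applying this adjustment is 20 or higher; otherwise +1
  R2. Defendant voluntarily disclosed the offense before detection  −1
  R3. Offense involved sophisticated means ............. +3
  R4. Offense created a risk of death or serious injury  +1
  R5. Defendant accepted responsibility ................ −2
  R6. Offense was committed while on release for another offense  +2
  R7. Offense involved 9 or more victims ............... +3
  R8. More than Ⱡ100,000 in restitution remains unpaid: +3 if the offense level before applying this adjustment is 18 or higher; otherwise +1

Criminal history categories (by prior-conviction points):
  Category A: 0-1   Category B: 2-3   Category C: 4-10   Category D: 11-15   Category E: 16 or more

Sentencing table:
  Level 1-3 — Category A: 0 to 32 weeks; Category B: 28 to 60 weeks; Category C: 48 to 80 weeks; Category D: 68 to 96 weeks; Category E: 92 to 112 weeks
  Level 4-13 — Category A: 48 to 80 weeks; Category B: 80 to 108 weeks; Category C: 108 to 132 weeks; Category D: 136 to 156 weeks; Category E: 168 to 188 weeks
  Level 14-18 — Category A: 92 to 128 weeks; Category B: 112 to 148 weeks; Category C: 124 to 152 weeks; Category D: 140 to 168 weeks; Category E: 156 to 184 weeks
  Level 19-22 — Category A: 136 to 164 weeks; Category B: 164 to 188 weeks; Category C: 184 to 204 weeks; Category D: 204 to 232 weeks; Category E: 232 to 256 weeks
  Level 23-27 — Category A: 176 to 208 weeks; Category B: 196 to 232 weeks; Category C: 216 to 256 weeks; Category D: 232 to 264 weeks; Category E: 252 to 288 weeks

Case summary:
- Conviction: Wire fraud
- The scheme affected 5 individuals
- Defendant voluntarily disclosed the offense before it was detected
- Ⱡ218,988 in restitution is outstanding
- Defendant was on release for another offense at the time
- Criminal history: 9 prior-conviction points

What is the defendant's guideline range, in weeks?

124-152 weeks

Base offense level for wire fraud: 13.
R2 applies: 13 − 1 = 12.
R3 does not apply.
R5 does not apply.
R6 applies: 12 + 2 = 14.
R8 applies (level before this adjustment is 14 < 18, so +1): 14 + 1 = 15.
Final offense level: 15.
Criminal history: 9 prior points → Category C (4-10).
Level 15 falls in the 14-18 band.
Grid: Level 14-18 × Category C = 124-152 weeks.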